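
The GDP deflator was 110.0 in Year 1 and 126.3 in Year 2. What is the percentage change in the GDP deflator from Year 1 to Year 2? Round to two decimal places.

Change = (126.3 − 110.0) / 110.0 × 100
       = 16.3 / 110.0 × 100 = 14.8182%

14.82%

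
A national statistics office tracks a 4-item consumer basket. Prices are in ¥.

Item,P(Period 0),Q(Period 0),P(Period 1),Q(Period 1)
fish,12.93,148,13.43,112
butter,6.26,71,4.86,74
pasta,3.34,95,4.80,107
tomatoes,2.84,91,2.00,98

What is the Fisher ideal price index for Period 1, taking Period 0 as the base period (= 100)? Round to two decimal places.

101.14

Laspeyres component (base-period weights):
ΣP(Period 1)Q(Period 0) = 13.43×148 + 4.86×71 + 4.80×95 + 2.00×91 = 1987.64 + 345.06 + 456 + 182 = 2970.7
ΣP(Period 0)Q(Period 0) = 12.93×148 + 6.26×71 + 3.34×95 + 2.84×91 = 1913.64 + 444.46 + 317.3 + 258.44 = 2933.84
L = 2970.7 / 2933.84 × 100 = 101.2564
Paasche component (current-period weights):
ΣP(Period 1)Q(Period 1) = 13.43×112 + 4.86×74 + 4.80×107 + 2.00×98 = 1504.16 + 359.64 + 513.6 + 196 = 2573.4
ΣP(Period 0)Q(Period 1) = 12.93×112 + 6.26×74 + 3.34×107 + 2.84×98 = 1448.16 + 463.24 + 357.38 + 278.32 = 2547.1
P = 2573.4 / 2547.1 × 100 = 101.0325
Fisher = √(L × P) = √(101.2564 × 101.0325) = 101.1444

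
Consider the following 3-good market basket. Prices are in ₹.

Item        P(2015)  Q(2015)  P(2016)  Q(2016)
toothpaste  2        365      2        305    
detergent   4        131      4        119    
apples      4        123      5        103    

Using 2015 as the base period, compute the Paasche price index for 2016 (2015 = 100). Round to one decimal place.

Paasche price index uses current-period quantities as weights.
ΣP(2016)·Q(2016) = 2×305 + 4×119 + 5×103 = 610 + 476 + 515 = 1601
ΣP(2015)·Q(2016) = 2×305 + 4×119 + 4×103 = 610 + 476 + 412 = 1498
Index = 1601 / 1498 × 100 = 106.8758

106.9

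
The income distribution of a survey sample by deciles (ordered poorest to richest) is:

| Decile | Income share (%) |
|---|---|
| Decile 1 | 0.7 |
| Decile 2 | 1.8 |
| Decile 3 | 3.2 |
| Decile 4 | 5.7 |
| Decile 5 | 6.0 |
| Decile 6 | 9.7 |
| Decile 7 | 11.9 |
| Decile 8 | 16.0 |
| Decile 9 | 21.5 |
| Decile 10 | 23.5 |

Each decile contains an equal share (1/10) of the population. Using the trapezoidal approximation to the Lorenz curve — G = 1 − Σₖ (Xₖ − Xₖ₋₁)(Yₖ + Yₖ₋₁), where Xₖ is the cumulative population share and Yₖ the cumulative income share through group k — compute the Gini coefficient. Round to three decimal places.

Cumulative income shares Yₖ: 0.0070, 0.0250, 0.0570, 0.1140, 0.1740, 0.2710, 0.3900, 0.5500, 0.7650, 1.0000
Σ (Xₖ−Xₖ₋₁)(Yₖ+Yₖ₋₁) = (1/10)(0.0070+0.0000) + (1/10)(0.0250+0.0070) + (1/10)(0.0570+0.0250) + (1/10)(0.1140+0.0570) + (1/10)(0.1740+0.1140) + (1/10)(0.2710+0.1740) + (1/10)(0.3900+0.2710) + (1/10)(0.5500+0.3900) + (1/10)(0.7650+0.5500) + (1/10)(1.0000+0.7650)
  = 0.0007 + 0.0032 + 0.0082 + 0.0171 + 0.0288 + 0.0445 + 0.0661 + 0.0940 + 0.1315 + 0.1765 = 0.5706
G = 1 − 0.5706 = 0.4294

0.429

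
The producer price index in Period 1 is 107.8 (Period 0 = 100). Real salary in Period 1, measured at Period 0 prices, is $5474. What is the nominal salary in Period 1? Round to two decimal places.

Nominal = Real × (Index/100) = 5474 × (107.8/100)
        = 5474 × 1.078 = 5900.9720

5900.97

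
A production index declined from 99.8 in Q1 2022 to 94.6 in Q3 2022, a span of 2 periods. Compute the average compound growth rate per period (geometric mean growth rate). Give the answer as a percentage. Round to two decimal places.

-2.64%

Growth factor = (94.6/99.8)^(1/2) = (0.947896)^(1/2) = 0.973599
Growth rate = 0.973599 − 1 = -0.026401 = -2.6401%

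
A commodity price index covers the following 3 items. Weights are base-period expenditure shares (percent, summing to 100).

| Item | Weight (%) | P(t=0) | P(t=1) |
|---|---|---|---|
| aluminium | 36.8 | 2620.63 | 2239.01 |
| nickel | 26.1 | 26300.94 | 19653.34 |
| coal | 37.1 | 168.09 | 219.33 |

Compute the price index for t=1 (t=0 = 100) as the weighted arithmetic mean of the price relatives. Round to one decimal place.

99.4

aluminium: 36.8 × (2239.01/2620.63) = 36.8 × 0.854379 = 31.4411
nickel: 26.1 × (19653.34/26300.94) = 26.1 × 0.747249 = 19.5032
coal: 37.1 × (219.33/168.09) = 37.1 × 1.304837 = 48.4094
Index = Σ wᵢ·(p₁ᵢ/p₀ᵢ) = 31.4411 + 19.5032 + 48.4094 = 99.3538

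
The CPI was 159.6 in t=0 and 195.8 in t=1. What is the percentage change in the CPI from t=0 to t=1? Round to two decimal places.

22.68%

Change = (195.8 − 159.6) / 159.6 × 100
       = 36.2 / 159.6 × 100 = 22.6817%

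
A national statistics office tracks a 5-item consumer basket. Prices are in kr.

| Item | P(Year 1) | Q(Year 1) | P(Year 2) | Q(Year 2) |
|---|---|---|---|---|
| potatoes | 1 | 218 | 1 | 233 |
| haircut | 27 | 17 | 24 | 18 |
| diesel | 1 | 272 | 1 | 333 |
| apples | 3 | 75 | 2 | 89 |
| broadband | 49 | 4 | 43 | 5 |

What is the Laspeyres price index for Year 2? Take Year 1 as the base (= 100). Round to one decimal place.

89.1

Laspeyres price index uses base-period quantities as weights.
ΣP(Year 2)·Q(Year 1) = 1×218 + 24×17 + 1×272 + 2×75 + 43×4 = 218 + 408 + 272 + 150 + 172 = 1220
ΣP(Year 1)·Q(Year 1) = 1×218 + 27×17 + 1×272 + 3×75 + 49×4 = 218 + 459 + 272 + 225 + 196 = 1370
Index = 1220 / 1370 × 100 = 89.0511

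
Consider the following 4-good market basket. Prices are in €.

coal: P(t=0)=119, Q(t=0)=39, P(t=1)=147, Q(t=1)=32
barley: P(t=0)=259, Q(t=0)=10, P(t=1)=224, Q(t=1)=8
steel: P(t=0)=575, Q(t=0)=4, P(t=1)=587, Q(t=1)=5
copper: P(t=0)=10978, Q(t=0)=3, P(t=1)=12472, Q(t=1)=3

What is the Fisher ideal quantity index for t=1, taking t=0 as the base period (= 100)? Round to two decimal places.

98.15

Laspeyres component (base-period weights):
ΣP(t=0)Q(t=1) = 119×32 + 259×8 + 575×5 + 10978×3 = 3808 + 2072 + 2875 + 32934 = 41689
ΣP(t=0)Q(t=0) = 119×39 + 259×10 + 575×4 + 10978×3 = 4641 + 2590 + 2300 + 32934 = 42465
L = 41689 / 42465 × 100 = 98.1726
Paasche component (current-period weights):
ΣP(t=1)Q(t=1) = 147×32 + 224×8 + 587×5 + 12472×3 = 4704 + 1792 + 2935 + 37416 = 46847
ΣP(t=1)Q(t=0) = 147×39 + 224×10 + 587×4 + 12472×3 = 5733 + 2240 + 2348 + 37416 = 47737
P = 46847 / 47737 × 100 = 98.1356
Fisher = √(L × P) = √(98.1726 × 98.1356) = 98.1541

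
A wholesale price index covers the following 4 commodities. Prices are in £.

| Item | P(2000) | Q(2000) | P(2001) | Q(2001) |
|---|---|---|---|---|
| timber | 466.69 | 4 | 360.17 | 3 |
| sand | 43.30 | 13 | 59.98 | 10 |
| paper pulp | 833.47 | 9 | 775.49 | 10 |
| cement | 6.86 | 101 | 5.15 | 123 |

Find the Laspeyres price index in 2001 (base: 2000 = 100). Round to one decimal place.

Laspeyres price index uses base-period quantities as weights.
ΣP(2001)·Q(2000) = 360.17×4 + 59.98×13 + 775.49×9 + 5.15×101 = 1440.68 + 779.74 + 6979.41 + 520.15 = 9719.98
ΣP(2000)·Q(2000) = 466.69×4 + 43.30×13 + 833.47×9 + 6.86×101 = 1866.76 + 562.9 + 7501.23 + 692.86 = 10623.75
Index = 9719.98 / 10623.75 × 100 = 91.4929

91.5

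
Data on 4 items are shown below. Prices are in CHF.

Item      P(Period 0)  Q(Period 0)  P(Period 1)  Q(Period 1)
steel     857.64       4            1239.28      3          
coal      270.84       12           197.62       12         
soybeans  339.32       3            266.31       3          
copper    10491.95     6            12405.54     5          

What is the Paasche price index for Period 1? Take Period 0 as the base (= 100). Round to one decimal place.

Paasche price index uses current-period quantities as weights.
ΣP(Period 1)·Q(Period 1) = 1239.28×3 + 197.62×12 + 266.31×3 + 12405.54×5 = 3717.84 + 2371.44 + 798.93 + 62027.7 = 68915.91
ΣP(Period 0)·Q(Period 1) = 857.64×3 + 270.84×12 + 339.32×3 + 10491.95×5 = 2572.92 + 3250.08 + 1017.96 + 52459.75 = 59300.71
Index = 68915.91 / 59300.71 × 100 = 116.2143

116.2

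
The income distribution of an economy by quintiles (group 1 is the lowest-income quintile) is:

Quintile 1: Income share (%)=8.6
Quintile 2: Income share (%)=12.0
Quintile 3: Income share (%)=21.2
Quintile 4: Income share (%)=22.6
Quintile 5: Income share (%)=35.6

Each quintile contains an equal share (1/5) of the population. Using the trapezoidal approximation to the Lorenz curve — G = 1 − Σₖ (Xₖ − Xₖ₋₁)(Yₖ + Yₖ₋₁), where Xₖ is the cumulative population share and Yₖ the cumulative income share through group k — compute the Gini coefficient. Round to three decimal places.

Cumulative income shares Yₖ: 0.0860, 0.2060, 0.4180, 0.6440, 1.0000
Σ (Xₖ−Xₖ₋₁)(Yₖ+Yₖ₋₁) = (1/5)(0.0860+0.0000) + (1/5)(0.2060+0.0860) + (1/5)(0.4180+0.2060) + (1/5)(0.6440+0.4180) + (1/5)(1.0000+0.6440)
  = 0.0172 + 0.0584 + 0.1248 + 0.2124 + 0.3288 = 0.7416
G = 1 − 0.7416 = 0.2584

0.258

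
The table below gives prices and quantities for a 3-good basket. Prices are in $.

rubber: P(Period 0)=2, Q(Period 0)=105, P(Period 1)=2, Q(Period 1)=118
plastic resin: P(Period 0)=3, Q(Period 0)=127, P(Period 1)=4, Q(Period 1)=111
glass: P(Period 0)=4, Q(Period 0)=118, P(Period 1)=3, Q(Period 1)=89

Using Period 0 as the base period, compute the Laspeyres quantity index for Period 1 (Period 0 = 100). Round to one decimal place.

87.0

Laspeyres quantity index uses base-period prices as weights.
ΣP(Period 0)·Q(Period 1) = 2×118 + 3×111 + 4×89 = 236 + 333 + 356 = 925
ΣP(Period 0)·Q(Period 0) = 2×105 + 3×127 + 4×118 = 210 + 381 + 472 = 1063
Index = 925 / 1063 × 100 = 87.0179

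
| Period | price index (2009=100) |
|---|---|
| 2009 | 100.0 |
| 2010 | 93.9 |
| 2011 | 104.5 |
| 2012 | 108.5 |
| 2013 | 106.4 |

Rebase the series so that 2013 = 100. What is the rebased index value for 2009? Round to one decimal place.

94.0

Rebased(2009) = 100.0 / 106.4 × 100 = 93.9850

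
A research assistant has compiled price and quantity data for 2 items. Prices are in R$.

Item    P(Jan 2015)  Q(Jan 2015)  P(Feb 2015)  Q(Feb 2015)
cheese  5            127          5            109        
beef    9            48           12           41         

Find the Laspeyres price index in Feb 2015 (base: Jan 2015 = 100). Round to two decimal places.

Laspeyres price index uses base-period quantities as weights.
ΣP(Feb 2015)·Q(Jan 2015) = 5×127 + 12×48 = 635 + 576 = 1211
ΣP(Jan 2015)·Q(Jan 2015) = 5×127 + 9×48 = 635 + 432 = 1067
Index = 1211 / 1067 × 100 = 113.4958

113.50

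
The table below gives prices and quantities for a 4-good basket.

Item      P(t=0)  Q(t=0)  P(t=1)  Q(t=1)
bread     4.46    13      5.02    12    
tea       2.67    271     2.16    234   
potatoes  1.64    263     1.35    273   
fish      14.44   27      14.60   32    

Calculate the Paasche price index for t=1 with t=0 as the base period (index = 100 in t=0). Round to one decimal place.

88.2

Paasche price index uses current-period quantities as weights.
ΣP(t=1)·Q(t=1) = 5.02×12 + 2.16×234 + 1.35×273 + 14.60×32 = 60.24 + 505.44 + 368.55 + 467.2 = 1401.43
ΣP(t=0)·Q(t=1) = 4.46×12 + 2.67×234 + 1.64×273 + 14.44×32 = 53.52 + 624.78 + 447.72 + 462.08 = 1588.1
Index = 1401.43 / 1588.1 × 100 = 88.2457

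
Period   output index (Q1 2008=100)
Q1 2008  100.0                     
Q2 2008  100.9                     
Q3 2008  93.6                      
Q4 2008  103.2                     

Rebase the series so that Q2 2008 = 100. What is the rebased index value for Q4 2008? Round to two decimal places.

102.28

Rebased(Q4 2008) = 103.2 / 100.9 × 100 = 102.2795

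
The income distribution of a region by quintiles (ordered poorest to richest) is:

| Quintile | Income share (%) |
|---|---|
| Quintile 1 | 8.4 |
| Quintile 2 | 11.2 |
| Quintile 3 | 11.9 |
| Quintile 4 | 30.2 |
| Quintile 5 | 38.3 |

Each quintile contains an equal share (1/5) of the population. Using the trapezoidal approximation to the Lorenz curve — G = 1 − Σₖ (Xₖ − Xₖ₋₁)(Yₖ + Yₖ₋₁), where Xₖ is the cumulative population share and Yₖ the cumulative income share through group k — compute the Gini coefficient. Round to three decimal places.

Cumulative income shares Yₖ: 0.0840, 0.1960, 0.3150, 0.6170, 1.0000
Σ (Xₖ−Xₖ₋₁)(Yₖ+Yₖ₋₁) = (1/5)(0.0840+0.0000) + (1/5)(0.1960+0.0840) + (1/5)(0.3150+0.1960) + (1/5)(0.6170+0.3150) + (1/5)(1.0000+0.6170)
  = 0.0168 + 0.0560 + 0.1022 + 0.1864 + 0.3234 = 0.6848
G = 1 − 0.6848 = 0.3152

0.315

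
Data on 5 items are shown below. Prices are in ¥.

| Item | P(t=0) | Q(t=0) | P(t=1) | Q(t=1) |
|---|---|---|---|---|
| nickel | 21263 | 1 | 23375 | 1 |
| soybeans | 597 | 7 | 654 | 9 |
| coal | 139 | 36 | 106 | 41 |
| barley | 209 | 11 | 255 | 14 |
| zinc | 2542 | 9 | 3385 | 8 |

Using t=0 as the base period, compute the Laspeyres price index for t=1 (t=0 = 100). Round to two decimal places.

Laspeyres price index uses base-period quantities as weights.
ΣP(t=1)·Q(t=0) = 23375×1 + 654×7 + 106×36 + 255×11 + 3385×9 = 23375 + 4578 + 3816 + 2805 + 30465 = 65039
ΣP(t=0)·Q(t=0) = 21263×1 + 597×7 + 139×36 + 209×11 + 2542×9 = 21263 + 4179 + 5004 + 2299 + 22878 = 55623
Index = 65039 / 55623 × 100 = 116.9282

116.93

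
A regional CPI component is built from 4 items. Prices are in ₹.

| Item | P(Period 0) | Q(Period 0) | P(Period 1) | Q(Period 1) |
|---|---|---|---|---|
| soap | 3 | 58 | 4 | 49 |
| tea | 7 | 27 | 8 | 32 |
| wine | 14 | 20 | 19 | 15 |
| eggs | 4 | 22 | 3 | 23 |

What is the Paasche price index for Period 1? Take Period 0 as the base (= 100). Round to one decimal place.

119.8

Paasche price index uses current-period quantities as weights.
ΣP(Period 1)·Q(Period 1) = 4×49 + 8×32 + 19×15 + 3×23 = 196 + 256 + 285 + 69 = 806
ΣP(Period 0)·Q(Period 1) = 3×49 + 7×32 + 14×15 + 4×23 = 147 + 224 + 210 + 92 = 673
Index = 806 / 673 × 100 = 119.7623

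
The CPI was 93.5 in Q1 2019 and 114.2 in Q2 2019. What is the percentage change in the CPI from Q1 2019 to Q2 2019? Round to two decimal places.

Change = (114.2 − 93.5) / 93.5 × 100
       = 20.7 / 93.5 × 100 = 22.1390%

22.14%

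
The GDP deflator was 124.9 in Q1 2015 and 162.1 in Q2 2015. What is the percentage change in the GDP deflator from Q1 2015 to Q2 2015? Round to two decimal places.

Change = (162.1 − 124.9) / 124.9 × 100
       = 37.2 / 124.9 × 100 = 29.7838%

29.78%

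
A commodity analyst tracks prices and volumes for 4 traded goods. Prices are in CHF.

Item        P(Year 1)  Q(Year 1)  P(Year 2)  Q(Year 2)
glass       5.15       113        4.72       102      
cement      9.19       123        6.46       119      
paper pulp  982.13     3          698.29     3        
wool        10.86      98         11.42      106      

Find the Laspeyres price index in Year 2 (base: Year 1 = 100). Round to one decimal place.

Laspeyres price index uses base-period quantities as weights.
ΣP(Year 2)·Q(Year 1) = 4.72×113 + 6.46×123 + 698.29×3 + 11.42×98 = 533.36 + 794.58 + 2094.87 + 1119.16 = 4541.97
ΣP(Year 1)·Q(Year 1) = 5.15×113 + 9.19×123 + 982.13×3 + 10.86×98 = 581.95 + 1130.37 + 2946.39 + 1064.28 = 5722.99
Index = 4541.97 / 5722.99 × 100 = 79.3636

79.4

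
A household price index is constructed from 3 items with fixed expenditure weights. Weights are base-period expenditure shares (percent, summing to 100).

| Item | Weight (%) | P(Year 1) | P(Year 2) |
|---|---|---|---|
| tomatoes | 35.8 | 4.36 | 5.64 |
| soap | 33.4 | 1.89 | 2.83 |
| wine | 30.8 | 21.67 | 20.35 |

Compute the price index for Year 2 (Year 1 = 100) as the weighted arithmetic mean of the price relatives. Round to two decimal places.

tomatoes: 35.8 × (5.64/4.36) = 35.8 × 1.293578 = 46.3101
soap: 33.4 × (2.83/1.89) = 33.4 × 1.497354 = 50.0116
wine: 30.8 × (20.35/21.67) = 30.8 × 0.939086 = 28.9239
Index = Σ wᵢ·(p₁ᵢ/p₀ᵢ) = 46.3101 + 50.0116 + 28.9239 = 125.2456

125.25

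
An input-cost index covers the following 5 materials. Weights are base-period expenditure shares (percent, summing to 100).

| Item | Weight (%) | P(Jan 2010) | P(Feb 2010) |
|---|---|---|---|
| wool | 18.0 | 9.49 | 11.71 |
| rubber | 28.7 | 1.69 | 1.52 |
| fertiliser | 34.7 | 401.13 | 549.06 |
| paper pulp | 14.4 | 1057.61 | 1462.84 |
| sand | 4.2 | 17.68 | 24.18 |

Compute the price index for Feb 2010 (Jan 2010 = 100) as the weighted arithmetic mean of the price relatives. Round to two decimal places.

121.18

wool: 18.0 × (11.71/9.49) = 18.0 × 1.233930 = 22.2107
rubber: 28.7 × (1.52/1.69) = 28.7 × 0.899408 = 25.8130
fertiliser: 34.7 × (549.06/401.13) = 34.7 × 1.368783 = 47.4968
paper pulp: 14.4 × (1462.84/1057.61) = 14.4 × 1.383156 = 19.9175
sand: 4.2 × (24.18/17.68) = 4.2 × 1.367647 = 5.7441
Index = Σ wᵢ·(p₁ᵢ/p₀ᵢ) = 22.2107 + 25.8130 + 47.4968 + 19.9175 + 5.7441 = 121.1821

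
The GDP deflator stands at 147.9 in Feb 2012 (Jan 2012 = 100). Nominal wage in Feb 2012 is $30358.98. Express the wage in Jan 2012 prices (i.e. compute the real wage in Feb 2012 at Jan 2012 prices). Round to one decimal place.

20526.7

Real = Nominal ÷ (Index/100) = 30358.98 ÷ (147.9/100)
     = 30358.98 ÷ 1.479 = 20526.6937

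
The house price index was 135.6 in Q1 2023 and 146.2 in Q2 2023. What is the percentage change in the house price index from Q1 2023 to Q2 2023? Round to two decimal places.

Change = (146.2 − 135.6) / 135.6 × 100
       = 10.6 / 135.6 × 100 = 7.8171%

7.82%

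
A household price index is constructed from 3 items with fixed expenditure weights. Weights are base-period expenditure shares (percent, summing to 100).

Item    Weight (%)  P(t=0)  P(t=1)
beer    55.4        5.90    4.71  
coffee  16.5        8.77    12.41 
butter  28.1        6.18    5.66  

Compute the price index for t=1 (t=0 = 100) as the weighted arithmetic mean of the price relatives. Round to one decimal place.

93.3

beer: 55.4 × (4.71/5.90) = 55.4 × 0.798305 = 44.2261
coffee: 16.5 × (12.41/8.77) = 16.5 × 1.415051 = 23.3483
butter: 28.1 × (5.66/6.18) = 28.1 × 0.915858 = 25.7356
Index = Σ wᵢ·(p₁ᵢ/p₀ᵢ) = 44.2261 + 23.3483 + 25.7356 = 93.3100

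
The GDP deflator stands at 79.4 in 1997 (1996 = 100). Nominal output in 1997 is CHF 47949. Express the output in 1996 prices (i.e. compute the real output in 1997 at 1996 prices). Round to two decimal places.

60389.17

Real = Nominal ÷ (Index/100) = 47949 ÷ (79.4/100)
     = 47949 ÷ 0.794 = 60389.1688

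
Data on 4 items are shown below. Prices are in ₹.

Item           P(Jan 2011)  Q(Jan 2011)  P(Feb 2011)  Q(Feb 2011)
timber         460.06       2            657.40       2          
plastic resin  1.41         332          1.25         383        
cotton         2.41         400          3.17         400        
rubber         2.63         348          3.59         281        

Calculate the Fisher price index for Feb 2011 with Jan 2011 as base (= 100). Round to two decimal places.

Laspeyres component (base-period weights):
ΣP(Feb 2011)Q(Jan 2011) = 657.40×2 + 1.25×332 + 3.17×400 + 3.59×348 = 1314.8 + 415 + 1268 + 1249.32 = 4247.12
ΣP(Jan 2011)Q(Jan 2011) = 460.06×2 + 1.41×332 + 2.41×400 + 2.63×348 = 920.12 + 468.12 + 964 + 915.24 = 3267.48
L = 4247.12 / 3267.48 × 100 = 129.9815
Paasche component (current-period weights):
ΣP(Feb 2011)Q(Feb 2011) = 657.40×2 + 1.25×383 + 3.17×400 + 3.59×281 = 1314.8 + 478.75 + 1268 + 1008.79 = 4070.34
ΣP(Jan 2011)Q(Feb 2011) = 460.06×2 + 1.41×383 + 2.41×400 + 2.63×281 = 920.12 + 540.03 + 964 + 739.03 = 3163.18
P = 4070.34 / 3163.18 × 100 = 128.6787
Fisher = √(L × P) = √(129.9815 × 128.6787) = 129.3285

129.33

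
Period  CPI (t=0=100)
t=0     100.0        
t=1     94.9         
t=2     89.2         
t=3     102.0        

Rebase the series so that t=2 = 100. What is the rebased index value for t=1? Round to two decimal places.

Rebased(t=1) = 94.9 / 89.2 × 100 = 106.3901

106.39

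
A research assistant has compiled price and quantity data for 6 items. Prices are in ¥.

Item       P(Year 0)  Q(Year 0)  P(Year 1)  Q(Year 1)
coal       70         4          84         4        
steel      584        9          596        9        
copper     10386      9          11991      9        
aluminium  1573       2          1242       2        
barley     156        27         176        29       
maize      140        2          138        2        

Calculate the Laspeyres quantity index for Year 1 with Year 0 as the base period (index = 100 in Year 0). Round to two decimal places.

100.29

Laspeyres quantity index uses base-period prices as weights.
ΣP(Year 0)·Q(Year 1) = 70×4 + 584×9 + 10386×9 + 1573×2 + 156×29 + 140×2 = 280 + 5256 + 93474 + 3146 + 4524 + 280 = 106960
ΣP(Year 0)·Q(Year 0) = 70×4 + 584×9 + 10386×9 + 1573×2 + 156×27 + 140×2 = 280 + 5256 + 93474 + 3146 + 4212 + 280 = 106648
Index = 106960 / 106648 × 100 = 100.2926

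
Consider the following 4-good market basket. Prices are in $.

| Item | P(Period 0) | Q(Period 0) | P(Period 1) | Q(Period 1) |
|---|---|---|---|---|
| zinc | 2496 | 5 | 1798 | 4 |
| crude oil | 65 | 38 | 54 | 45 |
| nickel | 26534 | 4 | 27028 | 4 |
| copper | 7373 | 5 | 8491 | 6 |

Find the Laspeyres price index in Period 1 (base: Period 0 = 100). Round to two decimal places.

102.32

Laspeyres price index uses base-period quantities as weights.
ΣP(Period 1)·Q(Period 0) = 1798×5 + 54×38 + 27028×4 + 8491×5 = 8990 + 2052 + 108112 + 42455 = 161609
ΣP(Period 0)·Q(Period 0) = 2496×5 + 65×38 + 26534×4 + 7373×5 = 12480 + 2470 + 106136 + 36865 = 157951
Index = 161609 / 157951 × 100 = 102.3159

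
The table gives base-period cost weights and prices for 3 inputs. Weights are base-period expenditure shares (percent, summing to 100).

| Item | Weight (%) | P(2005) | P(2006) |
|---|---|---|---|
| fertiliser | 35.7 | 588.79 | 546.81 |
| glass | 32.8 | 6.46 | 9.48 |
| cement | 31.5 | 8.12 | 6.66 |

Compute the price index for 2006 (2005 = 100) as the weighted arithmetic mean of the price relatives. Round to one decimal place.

107.1

fertiliser: 35.7 × (546.81/588.79) = 35.7 × 0.928701 = 33.1546
glass: 32.8 × (9.48/6.46) = 32.8 × 1.467492 = 48.1337
cement: 31.5 × (6.66/8.12) = 31.5 × 0.820197 = 25.8362
Index = Σ wᵢ·(p₁ᵢ/p₀ᵢ) = 33.1546 + 48.1337 + 25.8362 = 107.1246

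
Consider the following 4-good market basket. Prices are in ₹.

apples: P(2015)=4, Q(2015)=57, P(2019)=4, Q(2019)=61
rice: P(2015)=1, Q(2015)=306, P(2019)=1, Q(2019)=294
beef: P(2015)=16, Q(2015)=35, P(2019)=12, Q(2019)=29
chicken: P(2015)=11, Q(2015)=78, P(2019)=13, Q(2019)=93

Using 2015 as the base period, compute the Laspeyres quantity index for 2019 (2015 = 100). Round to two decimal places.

Laspeyres quantity index uses base-period prices as weights.
ΣP(2015)·Q(2019) = 4×61 + 1×294 + 16×29 + 11×93 = 244 + 294 + 464 + 1023 = 2025
ΣP(2015)·Q(2015) = 4×57 + 1×306 + 16×35 + 11×78 = 228 + 306 + 560 + 858 = 1952
Index = 2025 / 1952 × 100 = 103.7398

103.74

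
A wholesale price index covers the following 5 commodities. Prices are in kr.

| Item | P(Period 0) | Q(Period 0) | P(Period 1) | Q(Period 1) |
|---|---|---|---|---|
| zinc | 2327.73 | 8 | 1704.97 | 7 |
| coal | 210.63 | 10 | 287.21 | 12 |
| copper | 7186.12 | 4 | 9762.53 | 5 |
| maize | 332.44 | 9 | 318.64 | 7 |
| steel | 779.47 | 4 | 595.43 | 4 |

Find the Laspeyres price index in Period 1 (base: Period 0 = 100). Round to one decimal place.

Laspeyres price index uses base-period quantities as weights.
ΣP(Period 1)·Q(Period 0) = 1704.97×8 + 287.21×10 + 9762.53×4 + 318.64×9 + 595.43×4 = 13639.76 + 2872.1 + 39050.12 + 2867.76 + 2381.72 = 60811.46
ΣP(Period 0)·Q(Period 0) = 2327.73×8 + 210.63×10 + 7186.12×4 + 332.44×9 + 779.47×4 = 18621.84 + 2106.3 + 28744.48 + 2991.96 + 3117.88 = 55582.46
Index = 60811.46 / 55582.46 × 100 = 109.4076

109.4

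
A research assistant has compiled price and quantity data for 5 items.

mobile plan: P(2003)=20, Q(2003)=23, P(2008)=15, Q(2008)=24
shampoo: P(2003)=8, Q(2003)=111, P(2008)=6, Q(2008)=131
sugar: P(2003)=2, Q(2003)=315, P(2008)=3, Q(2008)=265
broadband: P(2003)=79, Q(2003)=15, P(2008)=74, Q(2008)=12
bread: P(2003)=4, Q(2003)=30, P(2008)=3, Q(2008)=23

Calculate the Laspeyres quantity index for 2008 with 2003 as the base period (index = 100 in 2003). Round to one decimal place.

94.4

Laspeyres quantity index uses base-period prices as weights.
ΣP(2003)·Q(2008) = 20×24 + 8×131 + 2×265 + 79×12 + 4×23 = 480 + 1048 + 530 + 948 + 92 = 3098
ΣP(2003)·Q(2003) = 20×23 + 8×111 + 2×315 + 79×15 + 4×30 = 460 + 888 + 630 + 1185 + 120 = 3283
Index = 3098 / 3283 × 100 = 94.3649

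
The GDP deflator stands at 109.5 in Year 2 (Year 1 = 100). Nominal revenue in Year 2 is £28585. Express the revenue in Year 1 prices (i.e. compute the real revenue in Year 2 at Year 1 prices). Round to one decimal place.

26105.0

Real = Nominal ÷ (Index/100) = 28585 ÷ (109.5/100)
     = 28585 ÷ 1.095 = 26105.0228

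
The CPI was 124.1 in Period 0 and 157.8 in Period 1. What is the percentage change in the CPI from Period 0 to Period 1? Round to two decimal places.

Change = (157.8 − 124.1) / 124.1 × 100
       = 33.7 / 124.1 × 100 = 27.1555%

27.16%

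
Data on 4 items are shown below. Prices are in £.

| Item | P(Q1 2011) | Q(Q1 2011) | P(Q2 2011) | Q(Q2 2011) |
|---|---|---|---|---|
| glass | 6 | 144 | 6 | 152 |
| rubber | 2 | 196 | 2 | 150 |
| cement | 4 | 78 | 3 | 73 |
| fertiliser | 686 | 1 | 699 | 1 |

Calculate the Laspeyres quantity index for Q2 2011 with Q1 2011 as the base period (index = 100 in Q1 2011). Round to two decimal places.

97.16

Laspeyres quantity index uses base-period prices as weights.
ΣP(Q1 2011)·Q(Q2 2011) = 6×152 + 2×150 + 4×73 + 686×1 = 912 + 300 + 292 + 686 = 2190
ΣP(Q1 2011)·Q(Q1 2011) = 6×144 + 2×196 + 4×78 + 686×1 = 864 + 392 + 312 + 686 = 2254
Index = 2190 / 2254 × 100 = 97.1606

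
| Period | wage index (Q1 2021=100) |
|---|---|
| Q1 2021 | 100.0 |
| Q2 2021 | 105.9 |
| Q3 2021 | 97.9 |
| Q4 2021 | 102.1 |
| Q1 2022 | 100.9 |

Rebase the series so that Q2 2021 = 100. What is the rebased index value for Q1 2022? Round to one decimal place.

95.3

Rebased(Q1 2022) = 100.9 / 105.9 × 100 = 95.2786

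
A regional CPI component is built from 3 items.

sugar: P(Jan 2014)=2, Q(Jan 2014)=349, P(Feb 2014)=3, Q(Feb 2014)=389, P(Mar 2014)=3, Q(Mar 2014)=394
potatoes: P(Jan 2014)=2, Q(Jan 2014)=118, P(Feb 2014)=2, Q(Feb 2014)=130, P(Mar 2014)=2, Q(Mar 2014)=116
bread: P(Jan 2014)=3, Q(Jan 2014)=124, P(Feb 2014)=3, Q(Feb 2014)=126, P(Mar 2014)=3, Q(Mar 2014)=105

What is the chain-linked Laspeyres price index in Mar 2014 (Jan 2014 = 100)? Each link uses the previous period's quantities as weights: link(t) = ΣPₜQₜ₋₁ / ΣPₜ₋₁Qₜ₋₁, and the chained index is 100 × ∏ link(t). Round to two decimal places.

Link Jan 2014→Feb 2014:
ΣP(Feb 2014)Q(Jan 2014) = 3×349 + 2×118 + 3×124 = 1047 + 236 + 372 = 1655
ΣP(Jan 2014)Q(Jan 2014) = 2×349 + 2×118 + 3×124 = 698 + 236 + 372 = 1306
link = 1655/1306 = 1.267228
Link Feb 2014→Mar 2014:
ΣP(Mar 2014)Q(Feb 2014) = 3×389 + 2×130 + 3×126 = 1167 + 260 + 378 = 1805
ΣP(Feb 2014)Q(Feb 2014) = 3×389 + 2×130 + 3×126 = 1167 + 260 + 378 = 1805
link = 1805/1805 = 1.000000
Chained index = 100 × 1.267228 × 1.000000 = 126.7228

126.72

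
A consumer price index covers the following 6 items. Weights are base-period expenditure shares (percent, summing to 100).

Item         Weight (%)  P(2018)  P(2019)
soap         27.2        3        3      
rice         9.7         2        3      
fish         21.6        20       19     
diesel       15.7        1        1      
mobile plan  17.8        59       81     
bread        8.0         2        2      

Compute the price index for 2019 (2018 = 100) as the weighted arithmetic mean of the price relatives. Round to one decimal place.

110.4

soap: 27.2 × (3/3) = 27.2 × 1.000000 = 27.2000
rice: 9.7 × (3/2) = 9.7 × 1.500000 = 14.5500
fish: 21.6 × (19/20) = 21.6 × 0.950000 = 20.5200
diesel: 15.7 × (1/1) = 15.7 × 1.000000 = 15.7000
mobile plan: 17.8 × (81/59) = 17.8 × 1.372881 = 24.4373
bread: 8.0 × (2/2) = 8.0 × 1.000000 = 8.0000
Index = Σ wᵢ·(p₁ᵢ/p₀ᵢ) = 27.2000 + 14.5500 + 20.5200 + 15.7000 + 24.4373 + 8.0000 = 110.4073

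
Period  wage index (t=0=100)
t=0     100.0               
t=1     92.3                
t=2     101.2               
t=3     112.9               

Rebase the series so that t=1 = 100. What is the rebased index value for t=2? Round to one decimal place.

Rebased(t=2) = 101.2 / 92.3 × 100 = 109.6425

109.6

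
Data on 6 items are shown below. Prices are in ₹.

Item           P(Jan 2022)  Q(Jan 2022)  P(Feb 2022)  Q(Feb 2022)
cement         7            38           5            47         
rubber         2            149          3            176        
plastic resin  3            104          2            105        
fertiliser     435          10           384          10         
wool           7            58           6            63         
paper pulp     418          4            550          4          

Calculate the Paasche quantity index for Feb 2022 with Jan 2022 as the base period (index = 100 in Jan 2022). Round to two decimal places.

Paasche quantity index uses current-period prices as weights.
ΣP(Feb 2022)·Q(Feb 2022) = 5×47 + 3×176 + 2×105 + 384×10 + 6×63 + 550×4 = 235 + 528 + 210 + 3840 + 378 + 2200 = 7391
ΣP(Feb 2022)·Q(Jan 2022) = 5×38 + 3×149 + 2×104 + 384×10 + 6×58 + 550×4 = 190 + 447 + 208 + 3840 + 348 + 2200 = 7233
Index = 7391 / 7233 × 100 = 102.1844

102.18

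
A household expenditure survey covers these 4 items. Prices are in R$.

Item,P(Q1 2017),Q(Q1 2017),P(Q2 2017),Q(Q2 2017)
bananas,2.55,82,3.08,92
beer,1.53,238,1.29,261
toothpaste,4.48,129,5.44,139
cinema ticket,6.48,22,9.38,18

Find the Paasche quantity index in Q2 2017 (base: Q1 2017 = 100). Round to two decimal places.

105.27

Paasche quantity index uses current-period prices as weights.
ΣP(Q2 2017)·Q(Q2 2017) = 3.08×92 + 1.29×261 + 5.44×139 + 9.38×18 = 283.36 + 336.69 + 756.16 + 168.84 = 1545.05
ΣP(Q2 2017)·Q(Q1 2017) = 3.08×82 + 1.29×238 + 5.44×129 + 9.38×22 = 252.56 + 307.02 + 701.76 + 206.36 = 1467.7
Index = 1545.05 / 1467.7 × 100 = 105.2702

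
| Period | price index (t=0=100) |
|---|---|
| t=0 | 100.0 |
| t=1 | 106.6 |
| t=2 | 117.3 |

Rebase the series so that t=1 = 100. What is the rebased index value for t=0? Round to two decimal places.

Rebased(t=0) = 100.0 / 106.6 × 100 = 93.8086

93.81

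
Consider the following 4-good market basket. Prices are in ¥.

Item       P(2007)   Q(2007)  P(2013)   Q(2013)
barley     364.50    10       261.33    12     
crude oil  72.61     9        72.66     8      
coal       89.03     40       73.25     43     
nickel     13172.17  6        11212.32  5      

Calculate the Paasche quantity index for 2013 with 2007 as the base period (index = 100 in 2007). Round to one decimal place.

Paasche quantity index uses current-period prices as weights.
ΣP(2013)·Q(2013) = 261.33×12 + 72.66×8 + 73.25×43 + 11212.32×5 = 3135.96 + 581.28 + 3149.75 + 56061.6 = 62928.59
ΣP(2013)·Q(2007) = 261.33×10 + 72.66×9 + 73.25×40 + 11212.32×6 = 2613.3 + 653.94 + 2930 + 67273.92 = 73471.16
Index = 62928.59 / 73471.16 × 100 = 85.6507

85.7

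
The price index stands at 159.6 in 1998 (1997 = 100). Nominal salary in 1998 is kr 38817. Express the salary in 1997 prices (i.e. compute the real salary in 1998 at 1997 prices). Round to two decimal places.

Real = Nominal ÷ (Index/100) = 38817 ÷ (159.6/100)
     = 38817 ÷ 1.596 = 24321.4286

24321.43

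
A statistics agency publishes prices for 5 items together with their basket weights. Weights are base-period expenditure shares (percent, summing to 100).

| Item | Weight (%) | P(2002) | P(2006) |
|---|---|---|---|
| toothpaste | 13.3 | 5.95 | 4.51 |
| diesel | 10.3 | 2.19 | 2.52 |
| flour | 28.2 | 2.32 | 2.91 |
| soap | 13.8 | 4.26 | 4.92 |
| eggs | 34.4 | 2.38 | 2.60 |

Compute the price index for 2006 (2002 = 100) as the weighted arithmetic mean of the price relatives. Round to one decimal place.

110.8

toothpaste: 13.3 × (4.51/5.95) = 13.3 × 0.757983 = 10.0812
diesel: 10.3 × (2.52/2.19) = 10.3 × 1.150685 = 11.8521
flour: 28.2 × (2.91/2.32) = 28.2 × 1.254310 = 35.3716
soap: 13.8 × (4.92/4.26) = 13.8 × 1.154930 = 15.9380
eggs: 34.4 × (2.60/2.38) = 34.4 × 1.092437 = 37.5798
Index = Σ wᵢ·(p₁ᵢ/p₀ᵢ) = 10.0812 + 11.8521 + 35.3716 + 15.9380 + 37.5798 = 110.8226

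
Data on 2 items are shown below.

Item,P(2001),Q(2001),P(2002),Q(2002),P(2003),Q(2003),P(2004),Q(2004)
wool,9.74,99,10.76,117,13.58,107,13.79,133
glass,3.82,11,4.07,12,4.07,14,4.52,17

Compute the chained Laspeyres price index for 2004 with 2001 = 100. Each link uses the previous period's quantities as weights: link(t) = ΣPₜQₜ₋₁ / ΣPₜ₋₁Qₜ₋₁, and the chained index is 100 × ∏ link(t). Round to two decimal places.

140.77

Link 2001→2002:
ΣP(2002)Q(2001) = 10.76×99 + 4.07×11 = 1065.24 + 44.77 = 1110.01
ΣP(2001)Q(2001) = 9.74×99 + 3.82×11 = 964.26 + 42.02 = 1006.28
link = 1110.01/1006.28 = 1.103083
Link 2002→2003:
ΣP(2003)Q(2002) = 13.58×117 + 4.07×12 = 1588.86 + 48.84 = 1637.7
ΣP(2002)Q(2002) = 10.76×117 + 4.07×12 = 1258.92 + 48.84 = 1307.76
link = 1637.7/1307.76 = 1.252294
Link 2003→2004:
ΣP(2004)Q(2003) = 13.79×107 + 4.52×14 = 1475.53 + 63.28 = 1538.81
ΣP(2003)Q(2003) = 13.58×107 + 4.07×14 = 1453.06 + 56.98 = 1510.04
link = 1538.81/1510.04 = 1.019052
Chained index = 100 × 1.103083 × 1.252294 × 1.019052 = 140.7703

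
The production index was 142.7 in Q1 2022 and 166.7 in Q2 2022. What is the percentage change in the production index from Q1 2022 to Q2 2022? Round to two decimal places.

16.82%

Change = (166.7 − 142.7) / 142.7 × 100
       = 24.0 / 142.7 × 100 = 16.8185%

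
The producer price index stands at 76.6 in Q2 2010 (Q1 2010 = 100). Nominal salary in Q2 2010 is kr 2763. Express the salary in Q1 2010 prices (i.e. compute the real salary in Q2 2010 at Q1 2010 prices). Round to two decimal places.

3607.05

Real = Nominal ÷ (Index/100) = 2763 ÷ (76.6/100)
     = 2763 ÷ 0.766 = 3607.0496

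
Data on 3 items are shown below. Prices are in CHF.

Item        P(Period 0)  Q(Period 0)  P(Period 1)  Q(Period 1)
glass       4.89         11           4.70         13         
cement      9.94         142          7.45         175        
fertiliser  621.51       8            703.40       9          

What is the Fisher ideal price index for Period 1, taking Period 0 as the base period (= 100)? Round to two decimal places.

104.35

Laspeyres component (base-period weights):
ΣP(Period 1)Q(Period 0) = 4.70×11 + 7.45×142 + 703.40×8 = 51.7 + 1057.9 + 5627.2 = 6736.8
ΣP(Period 0)Q(Period 0) = 4.89×11 + 9.94×142 + 621.51×8 = 53.79 + 1411.48 + 4972.08 = 6437.35
L = 6736.8 / 6437.35 × 100 = 104.6518
Paasche component (current-period weights):
ΣP(Period 1)Q(Period 1) = 4.70×13 + 7.45×175 + 703.40×9 = 61.1 + 1303.75 + 6330.6 = 7695.45
ΣP(Period 0)Q(Period 1) = 4.89×13 + 9.94×175 + 621.51×9 = 63.57 + 1739.5 + 5593.59 = 7396.66
P = 7695.45 / 7396.66 × 100 = 104.0395
Fisher = √(L × P) = √(104.6518 × 104.0395) = 104.3452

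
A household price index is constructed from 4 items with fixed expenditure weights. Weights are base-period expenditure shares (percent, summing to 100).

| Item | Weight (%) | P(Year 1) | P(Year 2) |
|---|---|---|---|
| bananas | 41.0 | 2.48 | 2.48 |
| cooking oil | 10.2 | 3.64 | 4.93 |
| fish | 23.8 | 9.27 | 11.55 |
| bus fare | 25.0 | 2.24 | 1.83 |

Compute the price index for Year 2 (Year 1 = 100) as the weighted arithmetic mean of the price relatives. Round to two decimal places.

104.89

bananas: 41.0 × (2.48/2.48) = 41.0 × 1.000000 = 41.0000
cooking oil: 10.2 × (4.93/3.64) = 10.2 × 1.354396 = 13.8148
fish: 23.8 × (11.55/9.27) = 23.8 × 1.245955 = 29.6537
bus fare: 25.0 × (1.83/2.24) = 25.0 × 0.816964 = 20.4241
Index = Σ wᵢ·(p₁ᵢ/p₀ᵢ) = 41.0000 + 13.8148 + 29.6537 + 20.4241 = 104.8927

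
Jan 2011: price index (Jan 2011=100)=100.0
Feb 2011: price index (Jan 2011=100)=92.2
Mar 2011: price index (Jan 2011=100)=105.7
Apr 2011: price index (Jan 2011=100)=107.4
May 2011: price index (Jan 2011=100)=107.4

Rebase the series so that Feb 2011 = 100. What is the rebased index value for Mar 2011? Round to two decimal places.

114.64

Rebased(Mar 2011) = 105.7 / 92.2 × 100 = 114.6421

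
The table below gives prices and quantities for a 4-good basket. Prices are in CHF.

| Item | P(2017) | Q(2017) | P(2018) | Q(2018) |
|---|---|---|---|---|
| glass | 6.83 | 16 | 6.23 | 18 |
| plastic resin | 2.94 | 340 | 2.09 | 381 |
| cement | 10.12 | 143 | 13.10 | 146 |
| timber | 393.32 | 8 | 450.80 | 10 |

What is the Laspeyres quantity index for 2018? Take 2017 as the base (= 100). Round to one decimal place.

116.7

Laspeyres quantity index uses base-period prices as weights.
ΣP(2017)·Q(2018) = 6.83×18 + 2.94×381 + 10.12×146 + 393.32×10 = 122.94 + 1120.14 + 1477.52 + 3933.2 = 6653.8
ΣP(2017)·Q(2017) = 6.83×16 + 2.94×340 + 10.12×143 + 393.32×8 = 109.28 + 999.6 + 1447.16 + 3146.56 = 5702.6
Index = 6653.8 / 5702.6 × 100 = 116.6801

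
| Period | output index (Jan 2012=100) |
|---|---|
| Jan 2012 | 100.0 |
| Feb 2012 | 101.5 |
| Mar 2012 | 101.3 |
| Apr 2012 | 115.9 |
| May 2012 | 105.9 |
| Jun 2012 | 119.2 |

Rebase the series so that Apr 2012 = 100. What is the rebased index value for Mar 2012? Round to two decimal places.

87.40

Rebased(Mar 2012) = 101.3 / 115.9 × 100 = 87.4029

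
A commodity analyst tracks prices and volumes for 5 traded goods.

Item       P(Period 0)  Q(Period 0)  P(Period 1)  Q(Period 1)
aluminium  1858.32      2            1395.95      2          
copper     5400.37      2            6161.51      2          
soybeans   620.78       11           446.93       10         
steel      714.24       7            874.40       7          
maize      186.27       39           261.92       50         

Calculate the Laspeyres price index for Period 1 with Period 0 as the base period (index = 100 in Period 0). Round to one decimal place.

Laspeyres price index uses base-period quantities as weights.
ΣP(Period 1)·Q(Period 0) = 1395.95×2 + 6161.51×2 + 446.93×11 + 874.40×7 + 261.92×39 = 2791.9 + 12323.02 + 4916.23 + 6120.8 + 10214.88 = 36366.83
ΣP(Period 0)·Q(Period 0) = 1858.32×2 + 5400.37×2 + 620.78×11 + 714.24×7 + 186.27×39 = 3716.64 + 10800.74 + 6828.58 + 4999.68 + 7264.53 = 33610.17
Index = 36366.83 / 33610.17 × 100 = 108.2019

108.2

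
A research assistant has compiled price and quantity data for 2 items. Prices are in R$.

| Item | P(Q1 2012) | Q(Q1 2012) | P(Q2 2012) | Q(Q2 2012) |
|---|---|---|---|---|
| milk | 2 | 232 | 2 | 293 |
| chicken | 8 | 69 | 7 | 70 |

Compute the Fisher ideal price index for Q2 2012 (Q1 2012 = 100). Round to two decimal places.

Laspeyres component (base-period weights):
ΣP(Q2 2012)Q(Q1 2012) = 2×232 + 7×69 = 464 + 483 = 947
ΣP(Q1 2012)Q(Q1 2012) = 2×232 + 8×69 = 464 + 552 = 1016
L = 947 / 1016 × 100 = 93.2087
Paasche component (current-period weights):
ΣP(Q2 2012)Q(Q2 2012) = 2×293 + 7×70 = 586 + 490 = 1076
ΣP(Q1 2012)Q(Q2 2012) = 2×293 + 8×70 = 586 + 560 = 1146
P = 1076 / 1146 × 100 = 93.8918
Fisher = √(L × P) = √(93.2087 × 93.8918) = 93.5496

93.55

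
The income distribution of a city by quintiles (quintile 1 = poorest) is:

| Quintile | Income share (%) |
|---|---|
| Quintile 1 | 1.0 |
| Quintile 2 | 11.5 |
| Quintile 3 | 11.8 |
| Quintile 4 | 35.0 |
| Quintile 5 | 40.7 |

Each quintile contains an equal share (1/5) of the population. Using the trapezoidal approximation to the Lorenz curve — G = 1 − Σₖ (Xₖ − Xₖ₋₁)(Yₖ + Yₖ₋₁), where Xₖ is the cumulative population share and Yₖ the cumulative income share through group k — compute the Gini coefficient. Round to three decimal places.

0.412

Cumulative income shares Yₖ: 0.0100, 0.1250, 0.2430, 0.5930, 1.0000
Σ (Xₖ−Xₖ₋₁)(Yₖ+Yₖ₋₁) = (1/5)(0.0100+0.0000) + (1/5)(0.1250+0.0100) + (1/5)(0.2430+0.1250) + (1/5)(0.5930+0.2430) + (1/5)(1.0000+0.5930)
  = 0.0020 + 0.0270 + 0.0736 + 0.1672 + 0.3186 = 0.5884
G = 1 − 0.5884 = 0.4116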